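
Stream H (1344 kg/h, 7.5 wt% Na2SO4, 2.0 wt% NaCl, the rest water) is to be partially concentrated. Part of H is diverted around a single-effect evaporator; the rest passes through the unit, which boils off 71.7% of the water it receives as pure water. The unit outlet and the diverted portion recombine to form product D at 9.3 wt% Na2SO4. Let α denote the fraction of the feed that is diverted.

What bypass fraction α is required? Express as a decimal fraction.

0.702

All 1344×0.075 = 100.8 kg/h of Na2SO4 reaches D, so D = 100.8/0.093 = 1083.9 kg/h and vapour = 260.13 kg/h.
The evaporator receives (1−α)·1344 of feed at 0.905 water and removes 0.717 of that water:
0.717×0.905×(1−α)×1344 = 260.13
(1−α) = 260.13/872.1 = 0.2983;  α = 0.7017.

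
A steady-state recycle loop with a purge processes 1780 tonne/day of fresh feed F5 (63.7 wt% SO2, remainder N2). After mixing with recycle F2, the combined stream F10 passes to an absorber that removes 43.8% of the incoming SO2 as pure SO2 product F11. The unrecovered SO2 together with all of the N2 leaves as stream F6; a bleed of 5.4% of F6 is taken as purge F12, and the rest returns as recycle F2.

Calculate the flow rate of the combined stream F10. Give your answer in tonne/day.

N2 enters only via F5 and leaves only via the purge: 1780×0.363 = 0.054×(N2 in F6), and the absorber passes all N2, so N2 in F10 = N2 in F6 = 11966 tonne/day.
SO2 in F10: m_A = 1780×0.637 + (1−0.054)·(1−0.438)·m_A, so m_A = 1133.9/0.4683 = 2421 tonne/day.
F10 = 2421 + 11966 = 14387 tonne/day.

14390 tonne/day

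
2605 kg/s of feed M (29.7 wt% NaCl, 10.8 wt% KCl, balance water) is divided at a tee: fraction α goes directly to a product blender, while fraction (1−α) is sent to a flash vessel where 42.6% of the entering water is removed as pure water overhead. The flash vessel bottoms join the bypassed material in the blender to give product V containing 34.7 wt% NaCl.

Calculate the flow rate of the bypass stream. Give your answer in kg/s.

1124 kg/s

All 2605×0.297 = 773.68 kg/s of NaCl reaches V, so V = 773.68/0.347 = 2229.6 kg/s and vapour = 375.36 kg/s.
The evaporator receives (1−α)·2605 of feed at 0.595 water and removes 0.426 of that water:
0.426×0.595×(1−α)×2605 = 375.36
(1−α) = 375.36/660.29 = 0.5685;  α = 0.4315.
Bypass flow = 0.4315×2605 = 1124.1 kg/s.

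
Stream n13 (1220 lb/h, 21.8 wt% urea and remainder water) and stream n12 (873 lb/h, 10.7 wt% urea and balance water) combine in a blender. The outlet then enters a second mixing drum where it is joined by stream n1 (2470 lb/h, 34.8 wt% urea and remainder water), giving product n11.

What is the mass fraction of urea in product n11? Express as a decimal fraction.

0.267

Overall, product flow = 4563 lb/h.
urea in = 1220×0.218 + 873×0.107 + 2470×0.348 = 1218.9 lb/h.
urea fraction in n11 = 0.267.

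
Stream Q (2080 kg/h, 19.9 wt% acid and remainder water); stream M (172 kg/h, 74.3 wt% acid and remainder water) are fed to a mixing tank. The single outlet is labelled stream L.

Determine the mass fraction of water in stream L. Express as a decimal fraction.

0.759

Total flow out = 2080 + 172 = 2252 kg/h.
water in = 2080×0.801 + 172×0.257 = 1710.3 kg/h.
water mass fraction in L = 1710.3/2252 = 0.759.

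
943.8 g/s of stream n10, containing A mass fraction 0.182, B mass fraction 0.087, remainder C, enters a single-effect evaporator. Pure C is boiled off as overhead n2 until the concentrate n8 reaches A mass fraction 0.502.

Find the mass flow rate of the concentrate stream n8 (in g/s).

A is conserved: 943.8×0.182 = 171.77 g/s all reports to the concentrate.
Concentrate = 171.77/(target fraction) = 342.17 g/s.

342.2 g/s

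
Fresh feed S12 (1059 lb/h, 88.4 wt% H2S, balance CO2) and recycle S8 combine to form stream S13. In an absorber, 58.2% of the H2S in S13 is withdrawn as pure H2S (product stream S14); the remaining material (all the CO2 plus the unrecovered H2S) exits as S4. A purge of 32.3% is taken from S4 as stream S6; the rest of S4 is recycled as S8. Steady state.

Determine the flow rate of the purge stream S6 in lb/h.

299.1 lb/h

CO2 enters only via S12 and leaves only via the purge: 1059×0.116 = 0.323×(CO2 in S4), and the absorber passes all CO2, so CO2 in S13 = CO2 in S4 = 380.32 lb/h.
H2S in S13: m_A = 1059×0.884 + (1−0.323)·(1−0.582)·m_A, so m_A = 936.16/0.7170 = 1305.6 lb/h.
S4 = (1−0.582)×1305.6 + 380.32 = 926.08 lb/h.
Purge S6 = 0.323×926.08 = 299.12 lb/h.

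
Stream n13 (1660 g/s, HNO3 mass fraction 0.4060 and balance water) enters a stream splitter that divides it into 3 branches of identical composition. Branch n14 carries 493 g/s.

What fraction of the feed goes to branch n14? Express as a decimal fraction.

Fraction to n14 = 493/1660 = 0.2970.

0.297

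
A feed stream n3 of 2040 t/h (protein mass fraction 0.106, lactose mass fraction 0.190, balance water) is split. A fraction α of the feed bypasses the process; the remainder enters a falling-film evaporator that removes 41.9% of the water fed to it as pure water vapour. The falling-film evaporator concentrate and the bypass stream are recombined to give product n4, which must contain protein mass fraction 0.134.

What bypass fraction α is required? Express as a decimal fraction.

All 2040×0.106 = 216.24 t/h of protein reaches n4, so n4 = 216.24/0.134 = 1613.7 t/h and vapour = 426.27 t/h.
The evaporator receives (1−α)·2040 of feed at 0.704 water and removes 0.419 of that water:
0.419×0.704×(1−α)×2040 = 426.27
(1−α) = 426.27/601.75 = 0.7084;  α = 0.2916.

0.292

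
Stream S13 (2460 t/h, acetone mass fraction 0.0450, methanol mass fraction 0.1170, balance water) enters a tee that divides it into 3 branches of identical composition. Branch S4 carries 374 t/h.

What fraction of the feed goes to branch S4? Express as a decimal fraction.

Fraction to S4 = 374/2460 = 0.1520.

0.152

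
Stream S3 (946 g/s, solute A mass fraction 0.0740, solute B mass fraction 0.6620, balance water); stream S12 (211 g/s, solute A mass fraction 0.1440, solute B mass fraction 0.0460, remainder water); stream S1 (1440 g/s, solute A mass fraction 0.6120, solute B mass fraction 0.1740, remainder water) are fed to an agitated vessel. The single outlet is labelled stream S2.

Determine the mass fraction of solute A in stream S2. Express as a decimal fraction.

Total flow out = 946 + 211 + 1440 = 2597 g/s.
solute A in = 946×0.074 + 211×0.144 + 1440×0.612 = 981.67 g/s.
solute A mass fraction in S2 = 981.67/2597 = 0.3780.

0.3780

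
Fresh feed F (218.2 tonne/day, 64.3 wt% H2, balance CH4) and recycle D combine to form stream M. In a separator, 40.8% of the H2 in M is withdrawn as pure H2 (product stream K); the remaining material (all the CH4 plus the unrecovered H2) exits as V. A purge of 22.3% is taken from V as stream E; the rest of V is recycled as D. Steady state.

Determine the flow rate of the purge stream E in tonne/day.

CH4 enters only via F and leaves only via the purge: 218.2×0.357 = 0.223×(CH4 in V), and the separator passes all CH4, so CH4 in M = CH4 in V = 349.32 tonne/day.
H2 in M: m_A = 218.2×0.643 + (1−0.223)·(1−0.408)·m_A, so m_A = 140.3/0.5400 = 259.81 tonne/day.
V = (1−0.408)×259.81 + 349.32 = 503.12 tonne/day.
Purge E = 0.223×503.12 = 112.2 tonne/day.

112.2 tonne/day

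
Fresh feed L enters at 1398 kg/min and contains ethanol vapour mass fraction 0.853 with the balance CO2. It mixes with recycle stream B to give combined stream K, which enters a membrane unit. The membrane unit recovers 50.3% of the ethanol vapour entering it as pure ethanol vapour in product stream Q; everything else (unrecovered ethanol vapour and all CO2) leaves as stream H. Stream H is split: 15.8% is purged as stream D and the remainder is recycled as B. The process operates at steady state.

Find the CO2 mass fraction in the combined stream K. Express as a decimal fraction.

0.388

CO2 enters only via L and leaves only via the purge: 1398×0.147 = 0.158×(CO2 in H), and the membrane unit passes all CO2, so CO2 in K = CO2 in H = 1300.7 kg/min.
ethanol vapour in K: m_A = 1398×0.853 + (1−0.158)·(1−0.503)·m_A, so m_A = 1192.5/0.5815 = 2050.6 kg/min.
K = 2050.6 + 1300.7 = 3351.3 kg/min.
CO2 fraction in K = 1300.7/3351.3 = 0.388.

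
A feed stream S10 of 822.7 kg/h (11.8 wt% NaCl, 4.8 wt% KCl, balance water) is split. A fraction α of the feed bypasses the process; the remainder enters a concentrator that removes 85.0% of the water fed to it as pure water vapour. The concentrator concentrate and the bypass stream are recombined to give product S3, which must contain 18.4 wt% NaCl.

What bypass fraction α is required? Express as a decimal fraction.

0.494

All 822.7×0.118 = 97.079 kg/h of NaCl reaches S3, so S3 = 97.079/0.184 = 527.6 kg/h and vapour = 295.1 kg/h.
The evaporator receives (1−α)·822.7 of feed at 0.834 water and removes 0.850 of that water:
0.850×0.834×(1−α)×822.7 = 295.1
(1−α) = 295.1/583.21 = 0.5060;  α = 0.4940.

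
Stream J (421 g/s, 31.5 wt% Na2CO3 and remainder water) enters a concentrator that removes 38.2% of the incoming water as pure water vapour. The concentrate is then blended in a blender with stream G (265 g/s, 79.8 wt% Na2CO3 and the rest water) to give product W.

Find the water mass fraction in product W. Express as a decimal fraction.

Vapour removed = 0.382×0.685×421 = 110.16 g/s; concentrate = 310.84 g/s.
water reaching the mixer = 178.22 (from concentrate) + 265×0.202 = 231.75 g/s.
Product flow = 310.84 + 265 = 575.84 g/s; water fraction = 0.4025.

0.4025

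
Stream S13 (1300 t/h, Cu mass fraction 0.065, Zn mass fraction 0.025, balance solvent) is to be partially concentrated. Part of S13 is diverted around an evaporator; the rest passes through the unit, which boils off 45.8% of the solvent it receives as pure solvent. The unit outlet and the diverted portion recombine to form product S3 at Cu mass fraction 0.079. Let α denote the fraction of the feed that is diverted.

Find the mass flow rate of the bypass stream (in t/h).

747.2 t/h

All 1300×0.065 = 84.5 t/h of Cu reaches S3, so S3 = 84.5/0.079 = 1069.6 t/h and vapour = 230.38 t/h.
The evaporator receives (1−α)·1300 of feed at 0.910 solvent and removes 0.458 of that solvent:
0.458×0.910×(1−α)×1300 = 230.38
(1−α) = 230.38/541.81 = 0.4252;  α = 0.5748.
Bypass flow = 0.5748×1300 = 747.24 t/h.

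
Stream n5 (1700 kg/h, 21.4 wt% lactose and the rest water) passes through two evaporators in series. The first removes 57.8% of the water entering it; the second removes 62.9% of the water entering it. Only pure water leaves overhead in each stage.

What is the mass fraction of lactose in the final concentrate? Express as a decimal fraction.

0.635

water in feed = 1700×0.786 = 1336.2 kg/h.
After stage 1: water left = (1−0.578)×1336.2 = 563.88; stream total = 927.68 kg/h.
After stage 2: water left = (1−0.629)×563.88 = 209.2; final concentrate = 573 kg/h.
lactose fraction = 363.8/573 = 0.635.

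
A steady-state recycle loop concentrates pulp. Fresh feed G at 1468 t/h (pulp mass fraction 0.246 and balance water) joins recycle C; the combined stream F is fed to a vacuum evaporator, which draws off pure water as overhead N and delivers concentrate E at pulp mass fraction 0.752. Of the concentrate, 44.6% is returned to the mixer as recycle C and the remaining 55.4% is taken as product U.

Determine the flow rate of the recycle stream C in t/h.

Overall pulp balance (none leaves overhead): pulp in fresh feed = pulp in product, i.e. 1468×0.246 = (1−0.446)·E·0.752.
E = 361.13/(0.752×0.554) = 866.83 t/h.
Recycle C = 0.446×866.83 = 386.61 t/h.

386.6 t/h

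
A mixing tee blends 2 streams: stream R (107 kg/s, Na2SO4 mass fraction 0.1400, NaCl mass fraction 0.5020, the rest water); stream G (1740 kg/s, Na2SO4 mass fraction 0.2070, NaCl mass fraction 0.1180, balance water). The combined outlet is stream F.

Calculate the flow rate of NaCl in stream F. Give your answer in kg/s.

NaCl out = NaCl in = 107×0.502 + 1740×0.118 = 259.03 kg/s.

259 kg/s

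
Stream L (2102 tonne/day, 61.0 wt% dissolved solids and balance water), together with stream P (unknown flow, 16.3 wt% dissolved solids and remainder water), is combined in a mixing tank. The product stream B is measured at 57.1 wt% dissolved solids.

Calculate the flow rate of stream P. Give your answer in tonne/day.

Let P be the unknown flow. Total out = 2102 + P.
dissolved solids balance: 1282.2 + 0.163·P = 0.571·(2102 + P)
(0.163 − 0.571)·P = 0.571×2102 − 1282.2 = -81.978
P = -81.978 / -0.408 = 200.93 tonne/day

200.9 tonne/day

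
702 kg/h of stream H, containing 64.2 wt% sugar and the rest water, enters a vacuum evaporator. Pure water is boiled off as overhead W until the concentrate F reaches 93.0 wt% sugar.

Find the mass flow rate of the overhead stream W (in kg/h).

217.4 kg/h

sugar is conserved: 702×0.642 = 450.68 kg/h all reports to the concentrate.
Concentrate = 450.68/(target fraction) = 484.61 kg/h.
Overhead = 702 − 484.61 = 217.39 kg/h.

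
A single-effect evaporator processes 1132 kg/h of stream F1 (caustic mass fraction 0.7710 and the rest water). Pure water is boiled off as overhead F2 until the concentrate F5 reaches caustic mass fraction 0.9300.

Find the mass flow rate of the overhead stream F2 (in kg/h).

193.5 kg/h

caustic is conserved: 1132×0.771 = 872.77 kg/h all reports to the concentrate.
Concentrate = 872.77/(target fraction) = 938.46 kg/h.
Overhead = 1132 − 938.46 = 193.54 kg/h.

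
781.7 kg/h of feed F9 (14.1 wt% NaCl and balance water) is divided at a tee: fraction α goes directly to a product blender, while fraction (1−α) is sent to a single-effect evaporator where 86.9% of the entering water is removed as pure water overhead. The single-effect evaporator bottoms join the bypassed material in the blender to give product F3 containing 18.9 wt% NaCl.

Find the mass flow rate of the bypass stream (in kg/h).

All 781.7×0.141 = 110.22 kg/h of NaCl reaches F3, so F3 = 110.22/0.189 = 583.17 kg/h and vapour = 198.53 kg/h.
The evaporator receives (1−α)·781.7 of feed at 0.859 water and removes 0.869 of that water:
0.869×0.859×(1−α)×781.7 = 198.53
(1−α) = 198.53/583.52 = 0.3402;  α = 0.6598.
Bypass flow = 0.6598×781.7 = 515.75 kg/h.

515.7 kg/h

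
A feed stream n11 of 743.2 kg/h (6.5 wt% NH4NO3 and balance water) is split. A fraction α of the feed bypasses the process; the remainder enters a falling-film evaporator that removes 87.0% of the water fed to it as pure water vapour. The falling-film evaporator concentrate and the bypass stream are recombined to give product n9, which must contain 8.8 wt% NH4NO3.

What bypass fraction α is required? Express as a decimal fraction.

0.679

All 743.2×0.065 = 48.308 kg/h of NH4NO3 reaches n9, so n9 = 48.308/0.088 = 548.95 kg/h and vapour = 194.25 kg/h.
The evaporator receives (1−α)·743.2 of feed at 0.935 water and removes 0.870 of that water:
0.870×0.935×(1−α)×743.2 = 194.25
(1−α) = 194.25/604.56 = 0.3213;  α = 0.6787.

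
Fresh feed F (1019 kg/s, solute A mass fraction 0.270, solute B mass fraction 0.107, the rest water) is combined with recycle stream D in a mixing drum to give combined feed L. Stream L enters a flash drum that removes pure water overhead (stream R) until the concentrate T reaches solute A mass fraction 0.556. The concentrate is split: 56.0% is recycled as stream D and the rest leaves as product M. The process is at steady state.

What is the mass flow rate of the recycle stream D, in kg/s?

Overall solute A balance (none leaves overhead): solute A in fresh feed = solute A in product, i.e. 1019×0.270 = (1−0.560)·T·0.556.
T = 275.13/(0.556×0.440) = 1124.6 kg/s.
Recycle D = 0.560×1124.6 = 629.79 kg/s.

629.8 kg/s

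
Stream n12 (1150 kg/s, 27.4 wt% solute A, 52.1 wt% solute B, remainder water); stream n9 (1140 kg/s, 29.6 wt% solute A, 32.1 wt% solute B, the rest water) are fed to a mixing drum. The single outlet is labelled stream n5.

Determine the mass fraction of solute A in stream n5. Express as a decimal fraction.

Total flow out = 1150 + 1140 = 2290 kg/s.
solute A in = 1150×0.274 + 1140×0.296 = 652.54 kg/s.
solute A mass fraction in n5 = 652.54/2290 = 0.2850.

0.2850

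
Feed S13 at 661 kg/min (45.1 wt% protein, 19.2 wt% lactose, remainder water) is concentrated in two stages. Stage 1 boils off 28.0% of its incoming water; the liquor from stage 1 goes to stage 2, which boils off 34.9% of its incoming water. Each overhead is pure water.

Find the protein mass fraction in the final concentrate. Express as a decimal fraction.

water in feed = 661×0.357 = 235.98 kg/min.
After stage 1: water left = (1−0.280)×235.98 = 169.9; stream total = 594.93 kg/min.
After stage 2: water left = (1−0.349)×169.9 = 110.61; final concentrate = 535.63 kg/min.
protein fraction = 298.11/535.63 = 0.5566.

0.5566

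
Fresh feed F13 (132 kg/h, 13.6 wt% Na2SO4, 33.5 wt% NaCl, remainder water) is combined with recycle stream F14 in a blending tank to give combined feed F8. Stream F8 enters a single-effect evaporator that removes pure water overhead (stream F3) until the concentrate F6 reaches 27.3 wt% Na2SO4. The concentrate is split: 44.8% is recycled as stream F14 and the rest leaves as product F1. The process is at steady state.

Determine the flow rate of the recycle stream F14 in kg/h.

53.37 kg/h

Overall Na2SO4 balance (none leaves overhead): Na2SO4 in fresh feed = Na2SO4 in product, i.e. 132×0.136 = (1−0.448)·F6·0.273.
F6 = 17.952/(0.273×0.552) = 119.13 kg/h.
Recycle F14 = 0.448×119.13 = 53.369 kg/h.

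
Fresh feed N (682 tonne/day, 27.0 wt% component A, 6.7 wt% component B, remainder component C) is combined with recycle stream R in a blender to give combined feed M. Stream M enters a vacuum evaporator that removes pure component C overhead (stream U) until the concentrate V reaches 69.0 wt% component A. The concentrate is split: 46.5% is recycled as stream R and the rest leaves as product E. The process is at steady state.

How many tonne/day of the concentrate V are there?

Overall component A balance (none leaves overhead): component A in fresh feed = component A in product, i.e. 682×0.270 = (1−0.465)·V·0.690.
V = 184.14/(0.690×0.535) = 498.82 tonne/day.

498.8 tonne/day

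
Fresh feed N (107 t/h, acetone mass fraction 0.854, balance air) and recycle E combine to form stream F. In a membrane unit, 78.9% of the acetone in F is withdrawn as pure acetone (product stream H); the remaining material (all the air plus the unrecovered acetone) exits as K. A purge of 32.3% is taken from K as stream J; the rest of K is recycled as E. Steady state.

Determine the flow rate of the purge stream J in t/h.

22.89 t/h

air enters only via N and leaves only via the purge: 107×0.146 = 0.323×(air in K), and the membrane unit passes all air, so air in F = air in K = 48.365 t/h.
acetone in F: m_A = 107×0.854 + (1−0.323)·(1−0.789)·m_A, so m_A = 91.378/0.8572 = 106.61 t/h.
K = (1−0.789)×106.61 + 48.365 = 70.859 t/h.
Purge J = 0.323×70.859 = 22.888 t/h.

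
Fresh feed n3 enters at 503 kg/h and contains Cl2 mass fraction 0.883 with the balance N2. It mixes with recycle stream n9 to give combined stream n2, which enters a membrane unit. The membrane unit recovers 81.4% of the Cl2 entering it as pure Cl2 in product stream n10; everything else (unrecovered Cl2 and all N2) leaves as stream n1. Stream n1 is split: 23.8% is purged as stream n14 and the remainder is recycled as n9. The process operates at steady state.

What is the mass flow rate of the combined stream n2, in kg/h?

N2 enters only via n3 and leaves only via the purge: 503×0.117 = 0.238×(N2 in n1), and the membrane unit passes all N2, so N2 in n2 = N2 in n1 = 247.27 kg/h.
Cl2 in n2: m_A = 503×0.883 + (1−0.238)·(1−0.814)·m_A, so m_A = 444.15/0.8583 = 517.49 kg/h.
n2 = 517.49 + 247.27 = 764.77 kg/h.

764.8 kg/h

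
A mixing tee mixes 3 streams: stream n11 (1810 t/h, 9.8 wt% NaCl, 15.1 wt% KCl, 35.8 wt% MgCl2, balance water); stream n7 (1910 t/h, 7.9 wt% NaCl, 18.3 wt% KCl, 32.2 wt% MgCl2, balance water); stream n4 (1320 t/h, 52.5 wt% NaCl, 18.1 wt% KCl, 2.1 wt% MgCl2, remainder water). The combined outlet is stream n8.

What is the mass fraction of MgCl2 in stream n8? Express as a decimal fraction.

Total flow out = 1810 + 1910 + 1320 = 5040 t/h.
MgCl2 in = 1810×0.358 + 1910×0.322 + 1320×0.021 = 1290.7 t/h.
MgCl2 mass fraction in n8 = 1290.7/5040 = 0.256.

0.256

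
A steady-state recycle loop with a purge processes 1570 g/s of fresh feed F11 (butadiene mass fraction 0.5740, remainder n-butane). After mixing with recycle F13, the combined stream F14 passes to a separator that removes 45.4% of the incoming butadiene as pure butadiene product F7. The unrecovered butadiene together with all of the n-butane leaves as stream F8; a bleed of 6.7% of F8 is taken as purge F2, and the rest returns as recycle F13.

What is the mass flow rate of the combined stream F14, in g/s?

n-butane enters only via F11 and leaves only via the purge: 1570×0.426 = 0.067×(n-butane in F8), and the separator passes all n-butane, so n-butane in F14 = n-butane in F8 = 9982.4 g/s.
butadiene in F14: m_A = 1570×0.574 + (1−0.067)·(1−0.454)·m_A, so m_A = 901.18/0.4906 = 1837 g/s.
F14 = 1837 + 9982.4 = 11819 g/s.

11820 g/s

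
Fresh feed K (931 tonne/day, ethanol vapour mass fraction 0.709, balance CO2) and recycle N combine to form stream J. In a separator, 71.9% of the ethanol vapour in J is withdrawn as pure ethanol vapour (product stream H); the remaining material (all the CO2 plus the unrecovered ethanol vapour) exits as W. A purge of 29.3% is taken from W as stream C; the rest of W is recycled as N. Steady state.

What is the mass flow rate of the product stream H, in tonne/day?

592.3 tonne/day

ethanol vapour in J: m_A = 931×0.709 + (1−0.293)·(1−0.719)·m_A, so m_A = 660.08/0.8013 = 823.73 tonne/day.
Product H = 0.719×823.73 = 592.26 tonne/day.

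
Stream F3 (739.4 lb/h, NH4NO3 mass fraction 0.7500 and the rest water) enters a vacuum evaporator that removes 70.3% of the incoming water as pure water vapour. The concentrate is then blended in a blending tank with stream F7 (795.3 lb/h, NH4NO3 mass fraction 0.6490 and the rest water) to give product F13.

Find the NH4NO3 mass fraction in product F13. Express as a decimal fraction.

0.7622

Vapour removed = 0.703×0.250×739.4 = 129.95 lb/h; concentrate = 609.45 lb/h.
NH4NO3 reaching the mixer = 554.55 (from concentrate) + 795.3×0.649 = 1070.7 lb/h.
Product flow = 609.45 + 795.3 = 1404.8 lb/h; NH4NO3 fraction = 0.7622.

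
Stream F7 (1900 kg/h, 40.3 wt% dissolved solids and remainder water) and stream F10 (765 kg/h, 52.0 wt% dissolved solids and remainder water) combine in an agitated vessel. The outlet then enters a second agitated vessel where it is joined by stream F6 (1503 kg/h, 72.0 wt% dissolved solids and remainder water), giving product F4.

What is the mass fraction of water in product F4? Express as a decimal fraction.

0.461

Overall, product flow = 4168 kg/h.
water in = 1900×0.597 + 765×0.480 + 1503×0.280 = 1922.3 kg/h.
water fraction in F4 = 0.461.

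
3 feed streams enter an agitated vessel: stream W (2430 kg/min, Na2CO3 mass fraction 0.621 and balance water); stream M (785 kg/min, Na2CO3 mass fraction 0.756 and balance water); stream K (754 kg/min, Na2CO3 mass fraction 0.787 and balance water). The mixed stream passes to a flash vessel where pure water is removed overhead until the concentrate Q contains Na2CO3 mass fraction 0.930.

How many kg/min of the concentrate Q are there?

2899 kg/min

Na2CO3 entering = 2430×0.621 + 785×0.756 + 754×0.787 = 2695.9 kg/min.
All Na2CO3 reports to Q, so Q = 2695.9/0.930 = 2898.8 kg/min.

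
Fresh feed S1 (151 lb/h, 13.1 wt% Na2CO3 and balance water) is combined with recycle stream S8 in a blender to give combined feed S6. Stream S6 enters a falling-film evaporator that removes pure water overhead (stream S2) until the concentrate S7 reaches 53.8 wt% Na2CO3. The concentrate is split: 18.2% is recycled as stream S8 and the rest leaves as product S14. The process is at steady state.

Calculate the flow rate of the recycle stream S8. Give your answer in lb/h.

8.181 lb/h

Overall Na2CO3 balance (none leaves overhead): Na2CO3 in fresh feed = Na2CO3 in product, i.e. 151×0.131 = (1−0.182)·S7·0.538.
S7 = 19.781/(0.538×0.818) = 44.948 lb/h.
Recycle S8 = 0.182×44.948 = 8.1806 lb/h.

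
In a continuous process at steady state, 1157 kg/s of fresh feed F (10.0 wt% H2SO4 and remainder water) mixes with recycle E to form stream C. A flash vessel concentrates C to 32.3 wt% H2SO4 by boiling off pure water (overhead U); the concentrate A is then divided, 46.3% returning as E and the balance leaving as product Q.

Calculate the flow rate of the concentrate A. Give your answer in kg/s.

Overall H2SO4 balance (none leaves overhead): H2SO4 in fresh feed = H2SO4 in product, i.e. 1157×0.100 = (1−0.463)·A·0.323.
A = 115.7/(0.323×0.537) = 667.05 kg/s.

667 kg/s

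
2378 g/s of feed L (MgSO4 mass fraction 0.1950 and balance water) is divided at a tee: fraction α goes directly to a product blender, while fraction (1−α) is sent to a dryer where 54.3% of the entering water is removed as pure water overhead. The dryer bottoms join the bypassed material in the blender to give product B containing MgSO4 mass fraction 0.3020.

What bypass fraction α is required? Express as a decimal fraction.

All 2378×0.195 = 463.71 g/s of MgSO4 reaches B, so B = 463.71/0.302 = 1535.5 g/s and vapour = 842.54 g/s.
The evaporator receives (1−α)·2378 of feed at 0.805 water and removes 0.543 of that water:
0.543×0.805×(1−α)×2378 = 842.54
(1−α) = 842.54/1039.5 = 0.8106;  α = 0.1894.

0.189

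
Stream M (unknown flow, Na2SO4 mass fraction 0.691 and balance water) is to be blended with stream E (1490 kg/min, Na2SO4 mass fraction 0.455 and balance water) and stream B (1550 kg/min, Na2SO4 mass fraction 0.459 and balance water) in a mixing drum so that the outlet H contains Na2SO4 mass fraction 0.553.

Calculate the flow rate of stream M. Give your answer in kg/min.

Let M be the unknown flow. Total out = 3040 + M.
Na2SO4 balance: 1389.4 + 0.691·M = 0.553·(3040 + M)
(0.691 − 0.553)·M = 0.553×3040 − 1389.4 = 291.72
M = 291.72 / 0.138 = 2113.9 kg/min

2114 kg/min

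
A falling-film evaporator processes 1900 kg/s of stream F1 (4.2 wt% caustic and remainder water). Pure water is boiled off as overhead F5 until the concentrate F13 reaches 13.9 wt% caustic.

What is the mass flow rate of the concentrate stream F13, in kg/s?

caustic is conserved: 1900×0.042 = 79.8 kg/s all reports to the concentrate.
Concentrate = 79.8/(target fraction) = 574.1 kg/s.

574.1 kg/s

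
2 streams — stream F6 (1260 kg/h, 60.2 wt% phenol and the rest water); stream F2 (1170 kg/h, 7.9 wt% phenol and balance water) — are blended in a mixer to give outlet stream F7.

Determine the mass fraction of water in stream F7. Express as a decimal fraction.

Total flow out = 1260 + 1170 = 2430 kg/h.
water in = 1260×0.398 + 1170×0.921 = 1579 kg/h.
water mass fraction in F7 = 1579/2430 = 0.6498.

0.6498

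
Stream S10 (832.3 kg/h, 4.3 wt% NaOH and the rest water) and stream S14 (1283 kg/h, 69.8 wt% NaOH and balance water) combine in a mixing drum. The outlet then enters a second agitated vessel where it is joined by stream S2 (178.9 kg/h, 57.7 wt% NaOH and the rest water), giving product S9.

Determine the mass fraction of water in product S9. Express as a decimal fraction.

Overall, product flow = 2294.2 kg/h.
water in = 832.3×0.957 + 1283×0.302 + 178.9×0.423 = 1259.7 kg/h.
water fraction in S9 = 0.549.

0.549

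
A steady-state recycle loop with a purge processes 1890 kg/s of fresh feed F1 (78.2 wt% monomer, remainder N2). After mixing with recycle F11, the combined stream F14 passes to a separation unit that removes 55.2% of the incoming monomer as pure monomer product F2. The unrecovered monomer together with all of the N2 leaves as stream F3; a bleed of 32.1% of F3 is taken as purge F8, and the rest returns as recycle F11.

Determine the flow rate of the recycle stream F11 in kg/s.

1518 kg/s

N2 enters only via F1 and leaves only via the purge: 1890×0.218 = 0.321×(N2 in F3), and the separation unit passes all N2, so N2 in F14 = N2 in F3 = 1283.6 kg/s.
monomer in F14: m_A = 1890×0.782 + (1−0.321)·(1−0.552)·m_A, so m_A = 1478/0.6958 = 2124.1 kg/s.
F3 = (1−0.552)×2124.1 + 1283.6 = 2235.2 kg/s.
Recycle F11 = (1−0.321)×2235.2 = 1517.7 kg/s.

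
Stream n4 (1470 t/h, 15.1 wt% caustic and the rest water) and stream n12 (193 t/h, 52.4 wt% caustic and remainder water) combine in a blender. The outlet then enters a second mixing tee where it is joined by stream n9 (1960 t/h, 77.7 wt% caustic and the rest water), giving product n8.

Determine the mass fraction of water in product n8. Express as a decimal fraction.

Overall, product flow = 3623 t/h.
water in = 1470×0.849 + 193×0.476 + 1960×0.223 = 1777 t/h.
water fraction in n8 = 0.490.

0.490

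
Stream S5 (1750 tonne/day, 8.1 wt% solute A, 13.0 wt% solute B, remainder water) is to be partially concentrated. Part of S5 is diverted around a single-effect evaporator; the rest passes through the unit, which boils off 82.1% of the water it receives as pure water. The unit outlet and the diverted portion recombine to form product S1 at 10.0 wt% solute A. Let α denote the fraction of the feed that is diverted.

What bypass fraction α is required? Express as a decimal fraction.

0.707

All 1750×0.081 = 141.75 tonne/day of solute A reaches S1, so S1 = 141.75/0.100 = 1417.5 tonne/day and vapour = 332.5 tonne/day.
The evaporator receives (1−α)·1750 of feed at 0.789 water and removes 0.821 of that water:
0.821×0.789×(1−α)×1750 = 332.5
(1−α) = 332.5/1133.6 = 0.2933;  α = 0.7067.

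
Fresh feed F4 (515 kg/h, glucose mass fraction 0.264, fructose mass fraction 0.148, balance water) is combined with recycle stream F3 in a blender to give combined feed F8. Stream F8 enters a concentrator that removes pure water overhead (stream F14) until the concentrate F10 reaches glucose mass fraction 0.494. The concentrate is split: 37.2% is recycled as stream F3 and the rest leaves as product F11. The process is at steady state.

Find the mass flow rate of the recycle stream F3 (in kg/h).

163 kg/h

Overall glucose balance (none leaves overhead): glucose in fresh feed = glucose in product, i.e. 515×0.264 = (1−0.372)·F10·0.494.
F10 = 135.96/(0.494×0.628) = 438.25 kg/h.
Recycle F3 = 0.372×438.25 = 163.03 kg/h.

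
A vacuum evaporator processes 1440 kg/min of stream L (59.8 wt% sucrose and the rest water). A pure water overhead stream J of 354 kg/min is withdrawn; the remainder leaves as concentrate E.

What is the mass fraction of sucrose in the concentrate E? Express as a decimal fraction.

sucrose is not removed: 1440×0.598 = 861.12 kg/min of sucrose enters E.
Concentrate = 1440 − 354 = 1086 kg/min.
Mass fraction = 861.12/1086 = 0.7929.

0.7929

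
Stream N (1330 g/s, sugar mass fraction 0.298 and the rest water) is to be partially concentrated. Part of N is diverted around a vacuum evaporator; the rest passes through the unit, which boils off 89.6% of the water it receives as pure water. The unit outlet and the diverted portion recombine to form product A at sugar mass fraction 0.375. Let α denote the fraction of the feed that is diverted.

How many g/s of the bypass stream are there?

895.8 g/s

All 1330×0.298 = 396.34 g/s of sugar reaches A, so A = 396.34/0.375 = 1056.9 g/s and vapour = 273.09 g/s.
The evaporator receives (1−α)·1330 of feed at 0.702 water and removes 0.896 of that water:
0.896×0.702×(1−α)×1330 = 273.09
(1−α) = 273.09/836.56 = 0.3264;  α = 0.6736.
Bypass flow = 0.6736×1330 = 895.82 g/s.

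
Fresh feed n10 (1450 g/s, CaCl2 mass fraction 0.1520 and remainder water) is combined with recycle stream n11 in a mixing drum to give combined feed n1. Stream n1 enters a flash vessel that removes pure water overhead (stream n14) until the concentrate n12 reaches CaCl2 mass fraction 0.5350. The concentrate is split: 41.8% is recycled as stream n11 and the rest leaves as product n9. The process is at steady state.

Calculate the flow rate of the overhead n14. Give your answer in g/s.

1038 g/s

Overall CaCl2 balance (none leaves overhead): CaCl2 in fresh feed = CaCl2 in product, i.e. 1450×0.152 = (1−0.418)·n12·0.535.
n12 = 220.4/(0.535×0.582) = 707.84 g/s.
Recycle n11 = 0.418×707.84 = 295.88 g/s.
Combined feed n1 = 1450 + 295.88 = 1745.9 g/s.
Overhead n14 = n1 − n12 = 1745.9 − 707.84 = 1038 g/s.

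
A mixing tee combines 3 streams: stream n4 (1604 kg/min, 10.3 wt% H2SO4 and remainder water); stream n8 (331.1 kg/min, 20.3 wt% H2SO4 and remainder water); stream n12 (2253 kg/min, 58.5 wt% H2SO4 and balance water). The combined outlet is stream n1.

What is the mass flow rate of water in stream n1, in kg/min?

water out = water in = 1604×0.897 + 331.1×0.797 + 2253×0.415 = 2637.7 kg/min.

2638 kg/min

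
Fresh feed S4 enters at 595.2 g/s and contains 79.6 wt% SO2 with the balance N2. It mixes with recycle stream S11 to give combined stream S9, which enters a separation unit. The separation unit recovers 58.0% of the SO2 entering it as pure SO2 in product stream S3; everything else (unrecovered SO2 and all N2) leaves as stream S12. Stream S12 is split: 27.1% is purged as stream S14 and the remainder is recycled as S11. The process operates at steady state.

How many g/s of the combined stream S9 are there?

N2 enters only via S4 and leaves only via the purge: 595.2×0.204 = 0.271×(N2 in S12), and the separation unit passes all N2, so N2 in S9 = N2 in S12 = 448.05 g/s.
SO2 in S9: m_A = 595.2×0.796 + (1−0.271)·(1−0.580)·m_A, so m_A = 473.78/0.6938 = 682.86 g/s.
S9 = 682.86 + 448.05 = 1130.9 g/s.

1131 g/s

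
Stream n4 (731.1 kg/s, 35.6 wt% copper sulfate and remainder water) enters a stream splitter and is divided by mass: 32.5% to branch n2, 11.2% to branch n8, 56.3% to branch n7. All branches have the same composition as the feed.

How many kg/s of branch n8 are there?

Branch n8 flow = 0.112×731.1 = 81.883 kg/s.

81.88 kg/s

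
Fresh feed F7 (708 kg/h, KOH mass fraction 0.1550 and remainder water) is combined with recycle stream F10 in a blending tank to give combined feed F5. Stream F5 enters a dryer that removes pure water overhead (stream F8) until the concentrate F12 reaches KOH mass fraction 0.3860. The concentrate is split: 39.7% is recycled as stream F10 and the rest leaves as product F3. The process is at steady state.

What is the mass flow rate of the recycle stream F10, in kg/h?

Overall KOH balance (none leaves overhead): KOH in fresh feed = KOH in product, i.e. 708×0.155 = (1−0.397)·F12·0.386.
F12 = 109.74/(0.386×0.603) = 471.48 kg/h.
Recycle F10 = 0.397×471.48 = 187.18 kg/h.

187.2 kg/h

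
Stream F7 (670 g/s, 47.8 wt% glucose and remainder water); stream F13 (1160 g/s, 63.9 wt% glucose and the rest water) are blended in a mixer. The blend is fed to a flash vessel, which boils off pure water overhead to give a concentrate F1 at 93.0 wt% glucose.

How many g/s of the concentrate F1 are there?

1141 g/s

glucose entering = 670×0.478 + 1160×0.639 = 1061.5 g/s.
All glucose reports to F1, so F1 = 1061.5/0.930 = 1141.4 g/s.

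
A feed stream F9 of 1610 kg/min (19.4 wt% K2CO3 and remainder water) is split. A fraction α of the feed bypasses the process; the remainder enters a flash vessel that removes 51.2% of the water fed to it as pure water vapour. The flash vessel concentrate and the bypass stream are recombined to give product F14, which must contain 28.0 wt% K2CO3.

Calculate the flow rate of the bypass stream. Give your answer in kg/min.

411.7 kg/min

All 1610×0.194 = 312.34 kg/min of K2CO3 reaches F14, so F14 = 312.34/0.280 = 1115.5 kg/min and vapour = 494.5 kg/min.
The evaporator receives (1−α)·1610 of feed at 0.806 water and removes 0.512 of that water:
0.512×0.806×(1−α)×1610 = 494.5
(1−α) = 494.5/664.4 = 0.7443;  α = 0.2557.
Bypass flow = 0.2557×1610 = 411.71 kg/min.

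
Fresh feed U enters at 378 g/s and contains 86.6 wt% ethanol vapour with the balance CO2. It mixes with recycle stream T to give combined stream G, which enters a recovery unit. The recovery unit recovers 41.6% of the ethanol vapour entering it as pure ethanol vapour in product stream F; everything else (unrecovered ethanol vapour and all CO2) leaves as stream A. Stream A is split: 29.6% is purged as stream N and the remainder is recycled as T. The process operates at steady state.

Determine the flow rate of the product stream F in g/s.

ethanol vapour in G: m_A = 378×0.866 + (1−0.296)·(1−0.416)·m_A, so m_A = 327.35/0.5889 = 555.9 g/s.
Product F = 0.416×555.9 = 231.25 g/s.

231.3 g/s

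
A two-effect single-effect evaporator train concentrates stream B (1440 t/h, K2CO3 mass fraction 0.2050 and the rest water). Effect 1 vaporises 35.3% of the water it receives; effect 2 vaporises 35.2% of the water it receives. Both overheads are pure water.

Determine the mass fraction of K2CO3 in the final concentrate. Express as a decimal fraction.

0.3808

water in feed = 1440×0.795 = 1144.8 t/h.
After stage 1: water left = (1−0.353)×1144.8 = 740.69; stream total = 1035.9 t/h.
After stage 2: water left = (1−0.352)×740.69 = 479.96; final concentrate = 775.16 t/h.
K2CO3 fraction = 295.2/775.16 = 0.3808.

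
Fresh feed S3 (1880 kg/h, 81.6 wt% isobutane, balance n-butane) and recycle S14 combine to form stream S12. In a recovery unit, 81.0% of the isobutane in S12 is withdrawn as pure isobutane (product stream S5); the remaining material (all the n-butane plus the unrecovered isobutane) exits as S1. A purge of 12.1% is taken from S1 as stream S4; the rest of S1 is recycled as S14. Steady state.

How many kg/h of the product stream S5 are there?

isobutane in S12: m_A = 1880×0.816 + (1−0.121)·(1−0.810)·m_A, so m_A = 1534.1/0.8330 = 1841.7 kg/h.
Product S5 = 0.810×1841.7 = 1491.7 kg/h.

1492 kg/h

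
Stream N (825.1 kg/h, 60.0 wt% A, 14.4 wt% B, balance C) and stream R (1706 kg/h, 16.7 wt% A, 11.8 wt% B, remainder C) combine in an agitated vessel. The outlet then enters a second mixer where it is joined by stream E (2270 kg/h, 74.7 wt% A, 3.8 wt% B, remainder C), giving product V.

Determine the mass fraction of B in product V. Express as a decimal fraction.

0.085

Overall, product flow = 4801.1 kg/h.
B in = 825.1×0.144 + 1706×0.118 + 2270×0.038 = 406.38 kg/h.
B fraction in V = 0.085.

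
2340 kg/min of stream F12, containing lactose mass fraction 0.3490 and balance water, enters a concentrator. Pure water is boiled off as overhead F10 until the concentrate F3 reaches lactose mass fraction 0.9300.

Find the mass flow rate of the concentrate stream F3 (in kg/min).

878.1 kg/min

lactose is conserved: 2340×0.349 = 816.66 kg/min all reports to the concentrate.
Concentrate = 816.66/(target fraction) = 878.13 kg/min.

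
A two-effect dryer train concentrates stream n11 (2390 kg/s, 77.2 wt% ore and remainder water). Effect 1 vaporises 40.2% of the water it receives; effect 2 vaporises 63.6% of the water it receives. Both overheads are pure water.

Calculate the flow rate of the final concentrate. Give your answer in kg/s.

water in feed = 2390×0.228 = 544.92 kg/s.
After stage 1: water left = (1−0.402)×544.92 = 325.86; stream total = 2170.9 kg/s.
After stage 2: water left = (1−0.636)×325.86 = 118.61; final concentrate = 1963.7 kg/s.

1964 kg/s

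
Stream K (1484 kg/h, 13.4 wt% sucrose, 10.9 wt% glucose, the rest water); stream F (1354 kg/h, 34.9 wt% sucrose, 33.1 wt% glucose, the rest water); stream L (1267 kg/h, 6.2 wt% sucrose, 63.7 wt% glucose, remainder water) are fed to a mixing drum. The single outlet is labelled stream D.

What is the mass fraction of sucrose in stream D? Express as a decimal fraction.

Total flow out = 1484 + 1354 + 1267 = 4105 kg/h.
sucrose in = 1484×0.134 + 1354×0.349 + 1267×0.062 = 749.96 kg/h.
sucrose mass fraction in D = 749.96/4105 = 0.183.

0.183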